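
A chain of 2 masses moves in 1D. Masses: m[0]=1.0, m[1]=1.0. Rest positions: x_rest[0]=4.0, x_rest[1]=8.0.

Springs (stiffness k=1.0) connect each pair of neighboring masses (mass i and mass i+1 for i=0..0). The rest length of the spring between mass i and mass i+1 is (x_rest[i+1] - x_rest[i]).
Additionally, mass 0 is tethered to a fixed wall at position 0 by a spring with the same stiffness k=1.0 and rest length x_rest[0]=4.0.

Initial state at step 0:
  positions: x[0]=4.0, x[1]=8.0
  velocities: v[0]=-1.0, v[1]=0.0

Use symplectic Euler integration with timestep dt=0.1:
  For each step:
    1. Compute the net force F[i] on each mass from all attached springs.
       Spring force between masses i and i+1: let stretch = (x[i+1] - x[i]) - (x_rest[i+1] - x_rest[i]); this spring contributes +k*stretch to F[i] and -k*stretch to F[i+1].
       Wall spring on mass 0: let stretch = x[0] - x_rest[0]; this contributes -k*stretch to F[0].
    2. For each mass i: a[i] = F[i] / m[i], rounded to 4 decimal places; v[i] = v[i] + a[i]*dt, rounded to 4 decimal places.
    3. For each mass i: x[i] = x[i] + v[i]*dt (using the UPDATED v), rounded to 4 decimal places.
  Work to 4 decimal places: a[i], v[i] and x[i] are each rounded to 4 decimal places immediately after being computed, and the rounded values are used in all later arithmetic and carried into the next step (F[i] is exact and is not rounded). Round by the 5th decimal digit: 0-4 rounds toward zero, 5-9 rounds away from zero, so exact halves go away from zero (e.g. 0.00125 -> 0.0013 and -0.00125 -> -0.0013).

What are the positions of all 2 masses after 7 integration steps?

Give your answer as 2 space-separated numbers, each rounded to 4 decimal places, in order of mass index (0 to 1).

Answer: 3.4060 7.9477

Derivation:
Step 0: x=[4.0000 8.0000] v=[-1.0000 0.0000]
Step 1: x=[3.9000 8.0000] v=[-1.0000 0.0000]
Step 2: x=[3.8020 7.9990] v=[-0.9800 -0.0100]
Step 3: x=[3.7080 7.9960] v=[-0.9405 -0.0297]
Step 4: x=[3.6198 7.9902] v=[-0.8825 -0.0585]
Step 5: x=[3.5391 7.9807] v=[-0.8074 -0.0955]
Step 6: x=[3.4674 7.9667] v=[-0.7172 -0.1397]
Step 7: x=[3.4060 7.9477] v=[-0.6140 -0.1896]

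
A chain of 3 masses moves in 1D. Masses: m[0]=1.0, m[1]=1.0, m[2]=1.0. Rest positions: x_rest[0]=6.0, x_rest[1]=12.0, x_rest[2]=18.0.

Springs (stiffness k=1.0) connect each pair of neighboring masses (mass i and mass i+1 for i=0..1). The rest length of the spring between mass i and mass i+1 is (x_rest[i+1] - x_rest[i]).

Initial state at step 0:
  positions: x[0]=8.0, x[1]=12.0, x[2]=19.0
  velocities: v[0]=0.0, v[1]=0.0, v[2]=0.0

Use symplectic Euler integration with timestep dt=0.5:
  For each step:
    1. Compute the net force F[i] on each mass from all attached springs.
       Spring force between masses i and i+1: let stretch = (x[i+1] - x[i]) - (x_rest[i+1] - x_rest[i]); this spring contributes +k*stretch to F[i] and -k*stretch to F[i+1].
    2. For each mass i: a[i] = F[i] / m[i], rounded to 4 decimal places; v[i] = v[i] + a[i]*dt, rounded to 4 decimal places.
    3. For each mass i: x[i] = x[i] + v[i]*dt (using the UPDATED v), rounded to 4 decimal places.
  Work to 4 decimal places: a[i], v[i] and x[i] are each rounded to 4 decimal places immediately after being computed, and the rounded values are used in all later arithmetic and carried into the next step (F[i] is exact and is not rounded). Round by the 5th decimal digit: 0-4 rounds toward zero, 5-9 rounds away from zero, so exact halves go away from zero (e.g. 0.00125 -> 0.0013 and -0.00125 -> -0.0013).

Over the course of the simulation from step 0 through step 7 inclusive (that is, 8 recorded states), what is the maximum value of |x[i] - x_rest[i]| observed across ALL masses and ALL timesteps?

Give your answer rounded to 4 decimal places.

Step 0: x=[8.0000 12.0000 19.0000] v=[0.0000 0.0000 0.0000]
Step 1: x=[7.5000 12.7500 18.7500] v=[-1.0000 1.5000 -0.5000]
Step 2: x=[6.8125 13.6875 18.5000] v=[-1.3750 1.8750 -0.5000]
Step 3: x=[6.3438 14.1094 18.5469] v=[-0.9375 0.8438 0.0938]
Step 4: x=[6.3165 13.6993 18.9845] v=[-0.0547 -0.8203 0.8751]
Step 5: x=[6.6349 12.7648 19.6008] v=[0.6367 -1.8691 1.2325]
Step 6: x=[6.9858 12.0068 20.0081] v=[0.7017 -1.5161 0.8145]
Step 7: x=[7.0919 11.9938 19.9150] v=[0.2122 -0.0260 -0.1862]
Max displacement = 2.1094

Answer: 2.1094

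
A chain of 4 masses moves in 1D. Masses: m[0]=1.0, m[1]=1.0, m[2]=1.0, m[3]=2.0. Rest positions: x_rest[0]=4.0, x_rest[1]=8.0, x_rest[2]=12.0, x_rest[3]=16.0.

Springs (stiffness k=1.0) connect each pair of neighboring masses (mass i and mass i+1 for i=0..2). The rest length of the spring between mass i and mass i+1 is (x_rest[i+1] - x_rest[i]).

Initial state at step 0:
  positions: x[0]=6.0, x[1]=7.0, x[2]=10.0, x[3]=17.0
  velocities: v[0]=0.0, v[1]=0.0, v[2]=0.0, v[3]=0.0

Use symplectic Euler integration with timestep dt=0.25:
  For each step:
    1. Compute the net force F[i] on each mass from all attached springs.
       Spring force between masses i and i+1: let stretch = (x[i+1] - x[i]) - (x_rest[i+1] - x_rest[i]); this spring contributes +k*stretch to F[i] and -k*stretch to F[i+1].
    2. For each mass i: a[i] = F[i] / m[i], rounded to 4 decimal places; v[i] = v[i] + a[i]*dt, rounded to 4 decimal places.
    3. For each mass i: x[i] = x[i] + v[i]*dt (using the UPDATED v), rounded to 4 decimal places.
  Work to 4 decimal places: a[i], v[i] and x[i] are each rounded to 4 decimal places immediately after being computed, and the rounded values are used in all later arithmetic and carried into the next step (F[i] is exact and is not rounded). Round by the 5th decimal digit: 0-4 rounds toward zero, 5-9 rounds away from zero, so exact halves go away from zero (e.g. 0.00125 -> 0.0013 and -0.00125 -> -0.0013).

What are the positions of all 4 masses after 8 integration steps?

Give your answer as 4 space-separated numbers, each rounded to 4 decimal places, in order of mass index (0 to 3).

Answer: 2.5329 9.4274 14.2951 15.3726

Derivation:
Step 0: x=[6.0000 7.0000 10.0000 17.0000] v=[0.0000 0.0000 0.0000 0.0000]
Step 1: x=[5.8125 7.1250 10.2500 16.9063] v=[-0.7500 0.5000 1.0000 -0.3750]
Step 2: x=[5.4570 7.3633 10.7207 16.7295] v=[-1.4219 0.9531 1.8828 -0.7071]
Step 3: x=[4.9707 7.6923 11.3571 16.4900] v=[-1.9453 1.3159 2.5457 -0.9582]
Step 4: x=[4.4045 8.0802 12.0853 16.2151] v=[-2.2649 1.5517 2.9127 -1.0998]
Step 5: x=[3.8180 8.4887 12.8213 15.9361] v=[-2.3460 1.6341 2.9439 -1.1160]
Step 6: x=[3.2734 8.8761 13.4812 15.6848] v=[-2.1783 1.5496 2.6395 -1.0054]
Step 7: x=[2.8290 9.2012 13.9910 15.4896] v=[-1.7776 1.3002 2.0391 -0.7809]
Step 8: x=[2.5329 9.4274 14.2951 15.3726] v=[-1.1846 0.9046 1.2163 -0.4682]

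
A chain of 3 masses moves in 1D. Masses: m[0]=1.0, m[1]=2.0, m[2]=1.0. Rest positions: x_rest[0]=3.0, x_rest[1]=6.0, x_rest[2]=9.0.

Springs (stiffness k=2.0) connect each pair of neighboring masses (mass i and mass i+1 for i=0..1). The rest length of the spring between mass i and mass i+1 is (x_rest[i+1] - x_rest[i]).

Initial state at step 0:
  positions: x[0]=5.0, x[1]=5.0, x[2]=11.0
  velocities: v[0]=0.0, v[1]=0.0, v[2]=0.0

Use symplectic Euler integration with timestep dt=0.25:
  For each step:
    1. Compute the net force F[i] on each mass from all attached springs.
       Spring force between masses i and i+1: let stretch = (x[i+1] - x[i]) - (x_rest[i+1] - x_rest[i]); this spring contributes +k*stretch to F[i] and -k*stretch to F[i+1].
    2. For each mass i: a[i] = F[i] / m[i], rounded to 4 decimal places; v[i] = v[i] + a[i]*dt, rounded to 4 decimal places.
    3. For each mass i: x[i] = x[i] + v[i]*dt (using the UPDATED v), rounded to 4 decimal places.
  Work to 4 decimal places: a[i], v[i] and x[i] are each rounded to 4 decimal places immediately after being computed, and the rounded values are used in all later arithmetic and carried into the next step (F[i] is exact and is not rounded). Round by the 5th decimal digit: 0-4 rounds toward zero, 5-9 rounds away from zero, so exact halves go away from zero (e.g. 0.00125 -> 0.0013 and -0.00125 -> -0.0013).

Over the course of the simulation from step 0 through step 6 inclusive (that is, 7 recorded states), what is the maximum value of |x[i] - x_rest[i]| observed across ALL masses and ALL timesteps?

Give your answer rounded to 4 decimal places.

Step 0: x=[5.0000 5.0000 11.0000] v=[0.0000 0.0000 0.0000]
Step 1: x=[4.6250 5.3750 10.6250] v=[-1.5000 1.5000 -1.5000]
Step 2: x=[3.9688 6.0313 9.9688] v=[-2.6250 2.6250 -2.6250]
Step 3: x=[3.1954 6.8048 9.1954] v=[-3.0938 3.0938 -3.0938]
Step 4: x=[2.4981 7.5021 8.4981] v=[-2.7891 2.7891 -2.7891]
Step 5: x=[2.0513 7.9489 8.0513] v=[-1.7871 1.7871 -1.7871]
Step 6: x=[1.9667 8.0335 7.9667] v=[-0.3383 0.3383 -0.3383]
Max displacement = 2.0335

Answer: 2.0335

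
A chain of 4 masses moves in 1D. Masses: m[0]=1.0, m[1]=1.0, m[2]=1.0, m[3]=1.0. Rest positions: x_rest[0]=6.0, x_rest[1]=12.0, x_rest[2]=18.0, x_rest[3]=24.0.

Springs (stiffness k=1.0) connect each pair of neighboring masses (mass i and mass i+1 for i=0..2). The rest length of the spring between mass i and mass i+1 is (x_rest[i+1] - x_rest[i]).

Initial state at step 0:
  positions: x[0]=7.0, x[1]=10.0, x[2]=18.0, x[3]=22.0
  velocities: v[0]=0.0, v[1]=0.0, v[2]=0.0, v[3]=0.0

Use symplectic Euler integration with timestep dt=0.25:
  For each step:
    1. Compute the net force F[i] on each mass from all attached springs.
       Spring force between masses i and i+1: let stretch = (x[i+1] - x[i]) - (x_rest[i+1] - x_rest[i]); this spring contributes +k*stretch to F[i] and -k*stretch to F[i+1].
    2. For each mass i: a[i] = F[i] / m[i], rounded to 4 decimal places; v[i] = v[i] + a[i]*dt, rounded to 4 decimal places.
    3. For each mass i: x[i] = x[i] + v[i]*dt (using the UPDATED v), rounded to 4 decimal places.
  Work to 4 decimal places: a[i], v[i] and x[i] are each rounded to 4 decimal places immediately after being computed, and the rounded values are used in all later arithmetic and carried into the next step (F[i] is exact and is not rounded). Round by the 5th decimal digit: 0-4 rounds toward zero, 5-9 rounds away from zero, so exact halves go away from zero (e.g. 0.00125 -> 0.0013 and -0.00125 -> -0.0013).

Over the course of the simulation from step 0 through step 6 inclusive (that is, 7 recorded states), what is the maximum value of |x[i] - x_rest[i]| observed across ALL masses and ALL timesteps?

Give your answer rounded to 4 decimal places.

Answer: 2.1154

Derivation:
Step 0: x=[7.0000 10.0000 18.0000 22.0000] v=[0.0000 0.0000 0.0000 0.0000]
Step 1: x=[6.8125 10.3125 17.7500 22.1250] v=[-0.7500 1.2500 -1.0000 0.5000]
Step 2: x=[6.4688 10.8711 17.3086 22.3516] v=[-1.3750 2.2344 -1.7656 0.9063]
Step 3: x=[6.0252 11.5569 16.7801 22.6380] v=[-1.7744 2.7432 -2.1142 1.1456]
Step 4: x=[5.5523 12.2234 16.2912 22.9333] v=[-1.8915 2.6661 -1.9555 1.1811]
Step 5: x=[5.1214 12.7272 15.9632 23.1885] v=[-1.7237 2.0153 -1.3119 1.0206]
Step 6: x=[4.7908 12.9579 15.8846 23.3671] v=[-1.3223 0.9229 -0.3146 0.7143]
Max displacement = 2.1154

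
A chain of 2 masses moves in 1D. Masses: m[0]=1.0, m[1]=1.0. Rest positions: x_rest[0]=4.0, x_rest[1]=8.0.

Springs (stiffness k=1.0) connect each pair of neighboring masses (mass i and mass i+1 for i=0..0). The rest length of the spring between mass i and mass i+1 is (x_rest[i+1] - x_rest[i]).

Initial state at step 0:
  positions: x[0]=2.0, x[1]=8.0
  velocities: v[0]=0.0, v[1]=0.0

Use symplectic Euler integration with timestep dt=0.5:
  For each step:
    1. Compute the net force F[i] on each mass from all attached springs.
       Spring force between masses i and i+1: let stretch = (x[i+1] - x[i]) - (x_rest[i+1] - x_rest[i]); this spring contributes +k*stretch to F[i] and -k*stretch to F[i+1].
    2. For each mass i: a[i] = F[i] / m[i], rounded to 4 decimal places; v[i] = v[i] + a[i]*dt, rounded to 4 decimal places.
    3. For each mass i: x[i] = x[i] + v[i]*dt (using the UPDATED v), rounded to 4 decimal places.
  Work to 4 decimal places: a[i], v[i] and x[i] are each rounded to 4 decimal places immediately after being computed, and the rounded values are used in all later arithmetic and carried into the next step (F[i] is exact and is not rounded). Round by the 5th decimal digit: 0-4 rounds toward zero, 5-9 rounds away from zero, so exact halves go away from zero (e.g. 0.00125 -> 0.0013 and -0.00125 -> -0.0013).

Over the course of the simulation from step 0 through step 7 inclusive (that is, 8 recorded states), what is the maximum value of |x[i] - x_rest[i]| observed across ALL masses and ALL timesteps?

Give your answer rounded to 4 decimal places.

Step 0: x=[2.0000 8.0000] v=[0.0000 0.0000]
Step 1: x=[2.5000 7.5000] v=[1.0000 -1.0000]
Step 2: x=[3.2500 6.7500] v=[1.5000 -1.5000]
Step 3: x=[3.8750 6.1250] v=[1.2500 -1.2500]
Step 4: x=[4.0625 5.9375] v=[0.3750 -0.3750]
Step 5: x=[3.7188 6.2813] v=[-0.6875 0.6875]
Step 6: x=[3.0157 6.9845] v=[-1.4063 1.4063]
Step 7: x=[2.3048 7.6955] v=[-1.4219 1.4219]
Max displacement = 2.0625

Answer: 2.0625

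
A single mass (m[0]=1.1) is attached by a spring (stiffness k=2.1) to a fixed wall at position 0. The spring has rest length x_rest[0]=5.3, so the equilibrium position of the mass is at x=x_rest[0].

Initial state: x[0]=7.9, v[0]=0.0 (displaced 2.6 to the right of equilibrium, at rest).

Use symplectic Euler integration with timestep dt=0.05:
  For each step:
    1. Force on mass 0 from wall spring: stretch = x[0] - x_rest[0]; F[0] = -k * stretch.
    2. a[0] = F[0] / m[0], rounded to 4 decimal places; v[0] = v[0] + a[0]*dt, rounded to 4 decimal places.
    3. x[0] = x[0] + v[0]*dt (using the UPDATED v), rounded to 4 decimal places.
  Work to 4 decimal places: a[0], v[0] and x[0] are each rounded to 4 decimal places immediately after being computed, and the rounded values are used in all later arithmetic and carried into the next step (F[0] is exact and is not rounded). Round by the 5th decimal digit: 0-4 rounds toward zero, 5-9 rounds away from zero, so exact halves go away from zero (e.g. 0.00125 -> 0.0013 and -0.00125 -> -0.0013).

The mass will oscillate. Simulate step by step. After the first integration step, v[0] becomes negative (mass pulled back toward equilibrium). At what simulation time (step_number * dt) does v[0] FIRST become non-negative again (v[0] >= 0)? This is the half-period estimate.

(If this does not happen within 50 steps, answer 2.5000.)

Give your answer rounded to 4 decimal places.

Step 0: x=[7.9000] v=[0.0000]
Step 1: x=[7.8876] v=[-0.2482]
Step 2: x=[7.8628] v=[-0.4952]
Step 3: x=[7.8258] v=[-0.7398]
Step 4: x=[7.7768] v=[-0.9809]
Step 5: x=[7.7159] v=[-1.2173]
Step 6: x=[7.6435] v=[-1.4479]
Step 7: x=[7.5599] v=[-1.6716]
Step 8: x=[7.4655] v=[-1.8873]
Step 9: x=[7.3608] v=[-2.0940]
Step 10: x=[7.2463] v=[-2.2907]
Step 11: x=[7.1225] v=[-2.4765]
Step 12: x=[6.9900] v=[-2.6505]
Step 13: x=[6.8494] v=[-2.8118]
Step 14: x=[6.7014] v=[-2.9597]
Step 15: x=[6.5467] v=[-3.0935]
Step 16: x=[6.3861] v=[-3.2125]
Step 17: x=[6.2203] v=[-3.3162]
Step 18: x=[6.0501] v=[-3.4040]
Step 19: x=[5.8763] v=[-3.4756]
Step 20: x=[5.6998] v=[-3.5306]
Step 21: x=[5.5214] v=[-3.5688]
Step 22: x=[5.3419] v=[-3.5899]
Step 23: x=[5.1622] v=[-3.5939]
Step 24: x=[4.9832] v=[-3.5807]
Step 25: x=[4.8057] v=[-3.5505]
Step 26: x=[4.6305] v=[-3.5033]
Step 27: x=[4.4585] v=[-3.4394]
Step 28: x=[4.2905] v=[-3.3591]
Step 29: x=[4.1274] v=[-3.2627]
Step 30: x=[3.9699] v=[-3.1508]
Step 31: x=[3.8187] v=[-3.0238]
Step 32: x=[3.6746] v=[-2.8824]
Step 33: x=[3.5382] v=[-2.7273]
Step 34: x=[3.4102] v=[-2.5591]
Step 35: x=[3.2913] v=[-2.3787]
Step 36: x=[3.1820] v=[-2.1870]
Step 37: x=[3.0828] v=[-1.9848]
Step 38: x=[2.9941] v=[-1.7732]
Step 39: x=[2.9164] v=[-1.5531]
Step 40: x=[2.8501] v=[-1.3256]
Step 41: x=[2.7955] v=[-1.0917]
Step 42: x=[2.7529] v=[-0.8526]
Step 43: x=[2.7224] v=[-0.6095]
Step 44: x=[2.7042] v=[-0.3635]
Step 45: x=[2.6984] v=[-0.1157]
Step 46: x=[2.7050] v=[0.1326]
First v>=0 after going negative at step 46, time=2.3000

Answer: 2.3000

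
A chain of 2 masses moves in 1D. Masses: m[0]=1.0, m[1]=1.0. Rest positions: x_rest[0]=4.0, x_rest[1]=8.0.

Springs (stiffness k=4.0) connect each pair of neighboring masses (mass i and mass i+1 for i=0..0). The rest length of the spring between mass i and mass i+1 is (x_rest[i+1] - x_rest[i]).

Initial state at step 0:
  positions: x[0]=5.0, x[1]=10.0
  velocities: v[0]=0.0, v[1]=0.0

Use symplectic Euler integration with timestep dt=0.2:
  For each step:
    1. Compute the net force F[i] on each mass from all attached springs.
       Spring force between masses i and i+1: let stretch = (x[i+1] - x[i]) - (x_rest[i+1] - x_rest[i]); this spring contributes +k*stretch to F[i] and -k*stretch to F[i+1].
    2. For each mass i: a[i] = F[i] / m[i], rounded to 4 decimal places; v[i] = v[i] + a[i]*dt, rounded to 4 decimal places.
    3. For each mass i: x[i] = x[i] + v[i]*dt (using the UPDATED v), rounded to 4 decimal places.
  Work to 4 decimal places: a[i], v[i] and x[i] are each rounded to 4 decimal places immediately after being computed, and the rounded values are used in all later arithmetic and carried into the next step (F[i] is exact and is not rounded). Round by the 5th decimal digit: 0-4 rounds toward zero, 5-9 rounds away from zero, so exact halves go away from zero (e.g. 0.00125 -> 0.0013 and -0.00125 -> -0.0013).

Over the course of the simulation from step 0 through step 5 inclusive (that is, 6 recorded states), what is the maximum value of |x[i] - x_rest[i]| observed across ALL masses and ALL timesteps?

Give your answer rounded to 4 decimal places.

Answer: 2.0213

Derivation:
Step 0: x=[5.0000 10.0000] v=[0.0000 0.0000]
Step 1: x=[5.1600 9.8400] v=[0.8000 -0.8000]
Step 2: x=[5.4288 9.5712] v=[1.3440 -1.3440]
Step 3: x=[5.7204 9.2796] v=[1.4579 -1.4579]
Step 4: x=[5.9415 9.0585] v=[1.1053 -1.1053]
Step 5: x=[6.0213 8.9787] v=[0.3989 -0.3989]
Max displacement = 2.0213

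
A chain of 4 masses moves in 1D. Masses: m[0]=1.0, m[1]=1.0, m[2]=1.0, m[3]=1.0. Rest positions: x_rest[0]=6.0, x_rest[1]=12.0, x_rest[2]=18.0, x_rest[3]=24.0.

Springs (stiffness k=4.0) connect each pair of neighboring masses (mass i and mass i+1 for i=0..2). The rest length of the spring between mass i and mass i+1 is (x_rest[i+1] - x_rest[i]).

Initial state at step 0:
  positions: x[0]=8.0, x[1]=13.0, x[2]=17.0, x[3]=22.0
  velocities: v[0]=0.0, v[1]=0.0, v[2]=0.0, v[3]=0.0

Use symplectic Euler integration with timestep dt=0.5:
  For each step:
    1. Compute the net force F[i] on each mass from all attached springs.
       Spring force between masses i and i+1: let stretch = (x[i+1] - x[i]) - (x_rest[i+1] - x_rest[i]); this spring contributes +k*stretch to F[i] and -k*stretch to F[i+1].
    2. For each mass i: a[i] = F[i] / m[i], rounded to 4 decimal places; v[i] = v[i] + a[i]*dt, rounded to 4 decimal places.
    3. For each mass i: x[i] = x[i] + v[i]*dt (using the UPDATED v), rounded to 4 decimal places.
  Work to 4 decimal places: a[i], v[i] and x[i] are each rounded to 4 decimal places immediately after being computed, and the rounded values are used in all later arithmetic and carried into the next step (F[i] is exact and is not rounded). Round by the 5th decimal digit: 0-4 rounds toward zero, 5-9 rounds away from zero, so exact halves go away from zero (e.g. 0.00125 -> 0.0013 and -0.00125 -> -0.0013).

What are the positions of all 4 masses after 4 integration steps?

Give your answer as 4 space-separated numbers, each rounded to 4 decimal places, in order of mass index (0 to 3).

Step 0: x=[8.0000 13.0000 17.0000 22.0000] v=[0.0000 0.0000 0.0000 0.0000]
Step 1: x=[7.0000 12.0000 18.0000 23.0000] v=[-2.0000 -2.0000 2.0000 2.0000]
Step 2: x=[5.0000 12.0000 18.0000 25.0000] v=[-4.0000 0.0000 0.0000 4.0000]
Step 3: x=[4.0000 11.0000 19.0000 26.0000] v=[-2.0000 -2.0000 2.0000 2.0000]
Step 4: x=[4.0000 11.0000 19.0000 26.0000] v=[0.0000 0.0000 0.0000 0.0000]

Answer: 4.0000 11.0000 19.0000 26.0000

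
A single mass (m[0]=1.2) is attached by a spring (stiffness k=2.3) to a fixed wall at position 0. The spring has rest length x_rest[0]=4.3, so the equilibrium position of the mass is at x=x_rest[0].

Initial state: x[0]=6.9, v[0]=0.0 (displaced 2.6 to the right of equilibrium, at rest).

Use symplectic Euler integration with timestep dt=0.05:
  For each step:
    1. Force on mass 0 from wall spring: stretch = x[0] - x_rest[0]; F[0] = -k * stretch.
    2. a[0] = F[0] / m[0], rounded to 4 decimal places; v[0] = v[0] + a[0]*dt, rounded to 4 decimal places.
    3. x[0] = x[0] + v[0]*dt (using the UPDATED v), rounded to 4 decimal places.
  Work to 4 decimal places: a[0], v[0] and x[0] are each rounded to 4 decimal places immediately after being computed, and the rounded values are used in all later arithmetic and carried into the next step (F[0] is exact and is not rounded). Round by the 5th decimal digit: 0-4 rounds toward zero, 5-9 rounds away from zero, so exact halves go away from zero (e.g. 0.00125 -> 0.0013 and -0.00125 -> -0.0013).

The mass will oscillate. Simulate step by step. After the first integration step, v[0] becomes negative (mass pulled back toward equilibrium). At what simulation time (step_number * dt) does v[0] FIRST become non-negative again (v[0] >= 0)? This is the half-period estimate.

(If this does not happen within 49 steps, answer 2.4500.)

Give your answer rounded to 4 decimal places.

Answer: 2.3000

Derivation:
Step 0: x=[6.9000] v=[0.0000]
Step 1: x=[6.8875] v=[-0.2492]
Step 2: x=[6.8626] v=[-0.4972]
Step 3: x=[6.8255] v=[-0.7428]
Step 4: x=[6.7763] v=[-0.9848]
Step 5: x=[6.7152] v=[-1.2221]
Step 6: x=[6.6425] v=[-1.4536]
Step 7: x=[6.5586] v=[-1.6781]
Step 8: x=[6.4639] v=[-1.8946]
Step 9: x=[6.3588] v=[-2.1020]
Step 10: x=[6.2438] v=[-2.2993]
Step 11: x=[6.1195] v=[-2.4856]
Step 12: x=[5.9865] v=[-2.6600]
Step 13: x=[5.8454] v=[-2.8216]
Step 14: x=[5.6969] v=[-2.9697]
Step 15: x=[5.5417] v=[-3.1036]
Step 16: x=[5.3806] v=[-3.2226]
Step 17: x=[5.2143] v=[-3.3262]
Step 18: x=[5.0436] v=[-3.4138]
Step 19: x=[4.8693] v=[-3.4851]
Step 20: x=[4.6923] v=[-3.5397]
Step 21: x=[4.5134] v=[-3.5773]
Step 22: x=[4.3335] v=[-3.5978]
Step 23: x=[4.1535] v=[-3.6010]
Step 24: x=[3.9742] v=[-3.5870]
Step 25: x=[3.7964] v=[-3.5558]
Step 26: x=[3.6210] v=[-3.5075]
Step 27: x=[3.4489] v=[-3.4424]
Step 28: x=[3.2809] v=[-3.3608]
Step 29: x=[3.1177] v=[-3.2631]
Step 30: x=[2.9602] v=[-3.1498]
Step 31: x=[2.8091] v=[-3.0214]
Step 32: x=[2.6652] v=[-2.8785]
Step 33: x=[2.5291] v=[-2.7218]
Step 34: x=[2.4015] v=[-2.5521]
Step 35: x=[2.2830] v=[-2.3702]
Step 36: x=[2.1742] v=[-2.1769]
Step 37: x=[2.0755] v=[-1.9732]
Step 38: x=[1.9875] v=[-1.7600]
Step 39: x=[1.9106] v=[-1.5384]
Step 40: x=[1.8451] v=[-1.3094]
Step 41: x=[1.7914] v=[-1.0741]
Step 42: x=[1.7497] v=[-0.8337]
Step 43: x=[1.7202] v=[-0.5893]
Step 44: x=[1.7031] v=[-0.3421]
Step 45: x=[1.6984] v=[-0.0932]
Step 46: x=[1.7062] v=[0.1561]
First v>=0 after going negative at step 46, time=2.3000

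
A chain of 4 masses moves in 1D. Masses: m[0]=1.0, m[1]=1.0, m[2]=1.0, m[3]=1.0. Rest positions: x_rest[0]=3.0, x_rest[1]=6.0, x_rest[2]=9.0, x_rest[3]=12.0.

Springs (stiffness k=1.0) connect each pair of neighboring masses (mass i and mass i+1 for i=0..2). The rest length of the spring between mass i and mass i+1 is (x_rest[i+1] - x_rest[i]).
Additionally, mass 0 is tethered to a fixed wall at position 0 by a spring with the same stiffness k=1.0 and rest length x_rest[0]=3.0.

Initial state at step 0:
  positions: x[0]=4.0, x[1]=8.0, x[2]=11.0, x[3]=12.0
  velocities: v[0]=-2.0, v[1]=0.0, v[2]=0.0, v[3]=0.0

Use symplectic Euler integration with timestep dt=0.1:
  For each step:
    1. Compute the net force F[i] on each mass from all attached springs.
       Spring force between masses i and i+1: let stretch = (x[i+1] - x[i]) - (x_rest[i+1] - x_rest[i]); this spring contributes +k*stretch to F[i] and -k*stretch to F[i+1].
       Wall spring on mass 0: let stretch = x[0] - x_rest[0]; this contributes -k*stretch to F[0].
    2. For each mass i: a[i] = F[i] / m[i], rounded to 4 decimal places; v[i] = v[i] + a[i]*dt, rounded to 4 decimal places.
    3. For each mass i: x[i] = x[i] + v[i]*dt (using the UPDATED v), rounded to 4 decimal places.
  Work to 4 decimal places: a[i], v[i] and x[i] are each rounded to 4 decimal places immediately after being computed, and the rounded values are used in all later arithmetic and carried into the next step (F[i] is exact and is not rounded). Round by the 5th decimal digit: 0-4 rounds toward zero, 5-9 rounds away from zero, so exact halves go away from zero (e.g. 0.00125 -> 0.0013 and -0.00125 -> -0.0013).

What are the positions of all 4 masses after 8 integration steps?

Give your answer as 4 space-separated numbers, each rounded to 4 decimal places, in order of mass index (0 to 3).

Answer: 2.6917 7.4931 10.3741 12.6401

Derivation:
Step 0: x=[4.0000 8.0000 11.0000 12.0000] v=[-2.0000 0.0000 0.0000 0.0000]
Step 1: x=[3.8000 7.9900 10.9800 12.0200] v=[-2.0000 -0.1000 -0.2000 0.2000]
Step 2: x=[3.6039 7.9680 10.9405 12.0596] v=[-1.9610 -0.2200 -0.3950 0.3960]
Step 3: x=[3.4154 7.9321 10.8825 12.1180] v=[-1.8850 -0.3592 -0.5803 0.5841]
Step 4: x=[3.2379 7.8805 10.8073 12.1941] v=[-1.7749 -0.5158 -0.7518 0.7606]
Step 5: x=[3.0745 7.8118 10.7167 12.2863] v=[-1.6344 -0.6874 -0.9058 0.9219]
Step 6: x=[2.9277 7.7247 10.6128 12.3928] v=[-1.4681 -0.8706 -1.0393 1.0649]
Step 7: x=[2.7996 7.6186 10.4978 12.5115] v=[-1.2812 -1.0615 -1.1501 1.1869]
Step 8: x=[2.6917 7.4931 10.3741 12.6401] v=[-1.0793 -1.2555 -1.2367 1.2855]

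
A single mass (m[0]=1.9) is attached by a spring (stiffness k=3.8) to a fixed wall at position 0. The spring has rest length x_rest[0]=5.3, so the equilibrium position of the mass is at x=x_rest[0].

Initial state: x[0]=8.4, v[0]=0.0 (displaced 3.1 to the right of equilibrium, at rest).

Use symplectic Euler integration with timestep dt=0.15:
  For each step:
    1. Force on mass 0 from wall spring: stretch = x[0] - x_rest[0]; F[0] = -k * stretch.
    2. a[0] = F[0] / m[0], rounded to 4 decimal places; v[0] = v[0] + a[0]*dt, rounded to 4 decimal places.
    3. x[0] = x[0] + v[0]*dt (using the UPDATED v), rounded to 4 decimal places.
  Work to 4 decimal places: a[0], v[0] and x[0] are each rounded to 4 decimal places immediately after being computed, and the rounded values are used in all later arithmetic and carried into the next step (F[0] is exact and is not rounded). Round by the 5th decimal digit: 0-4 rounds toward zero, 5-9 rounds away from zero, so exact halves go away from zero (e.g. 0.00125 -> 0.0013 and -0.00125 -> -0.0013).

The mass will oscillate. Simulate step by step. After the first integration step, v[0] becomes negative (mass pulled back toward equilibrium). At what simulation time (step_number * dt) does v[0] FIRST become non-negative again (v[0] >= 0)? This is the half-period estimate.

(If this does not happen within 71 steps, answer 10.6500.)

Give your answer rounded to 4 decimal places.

Step 0: x=[8.4000] v=[0.0000]
Step 1: x=[8.2605] v=[-0.9300]
Step 2: x=[7.9878] v=[-1.8182]
Step 3: x=[7.5941] v=[-2.6245]
Step 4: x=[7.0972] v=[-3.3127]
Step 5: x=[6.5194] v=[-3.8519]
Step 6: x=[5.8867] v=[-4.2177]
Step 7: x=[5.2276] v=[-4.3937]
Step 8: x=[4.5718] v=[-4.3720]
Step 9: x=[3.9488] v=[-4.1535]
Step 10: x=[3.3866] v=[-3.7481]
Step 11: x=[2.9105] v=[-3.1741]
Step 12: x=[2.5419] v=[-2.4573]
Step 13: x=[2.2974] v=[-1.6299]
Step 14: x=[2.1880] v=[-0.7291]
Step 15: x=[2.2187] v=[0.2045]
First v>=0 after going negative at step 15, time=2.2500

Answer: 2.2500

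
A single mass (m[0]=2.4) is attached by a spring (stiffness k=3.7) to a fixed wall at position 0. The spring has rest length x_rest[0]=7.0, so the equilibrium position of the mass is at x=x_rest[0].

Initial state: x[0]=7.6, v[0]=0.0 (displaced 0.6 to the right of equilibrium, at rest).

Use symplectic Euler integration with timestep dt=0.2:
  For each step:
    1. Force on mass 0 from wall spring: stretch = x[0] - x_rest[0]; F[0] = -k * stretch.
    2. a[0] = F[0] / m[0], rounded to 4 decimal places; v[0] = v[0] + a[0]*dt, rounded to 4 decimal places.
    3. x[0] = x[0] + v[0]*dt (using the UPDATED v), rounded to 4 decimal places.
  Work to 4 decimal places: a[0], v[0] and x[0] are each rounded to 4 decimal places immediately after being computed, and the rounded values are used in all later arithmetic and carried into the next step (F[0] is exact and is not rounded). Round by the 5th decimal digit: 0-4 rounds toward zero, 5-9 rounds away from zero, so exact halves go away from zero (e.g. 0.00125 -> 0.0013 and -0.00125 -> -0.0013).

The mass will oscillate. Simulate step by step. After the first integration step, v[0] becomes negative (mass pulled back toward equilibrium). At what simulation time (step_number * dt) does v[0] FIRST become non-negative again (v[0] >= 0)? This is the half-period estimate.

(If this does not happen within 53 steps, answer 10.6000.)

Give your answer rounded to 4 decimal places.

Step 0: x=[7.6000] v=[0.0000]
Step 1: x=[7.5630] v=[-0.1850]
Step 2: x=[7.4913] v=[-0.3586]
Step 3: x=[7.3893] v=[-0.5101]
Step 4: x=[7.2633] v=[-0.6301]
Step 5: x=[7.1210] v=[-0.7113]
Step 6: x=[6.9713] v=[-0.7486]
Step 7: x=[6.8233] v=[-0.7398]
Step 8: x=[6.6862] v=[-0.6853]
Step 9: x=[6.5685] v=[-0.5885]
Step 10: x=[6.4774] v=[-0.4555]
Step 11: x=[6.4185] v=[-0.2944]
Step 12: x=[6.3955] v=[-0.1151]
Step 13: x=[6.4098] v=[0.0713]
First v>=0 after going negative at step 13, time=2.6000

Answer: 2.6000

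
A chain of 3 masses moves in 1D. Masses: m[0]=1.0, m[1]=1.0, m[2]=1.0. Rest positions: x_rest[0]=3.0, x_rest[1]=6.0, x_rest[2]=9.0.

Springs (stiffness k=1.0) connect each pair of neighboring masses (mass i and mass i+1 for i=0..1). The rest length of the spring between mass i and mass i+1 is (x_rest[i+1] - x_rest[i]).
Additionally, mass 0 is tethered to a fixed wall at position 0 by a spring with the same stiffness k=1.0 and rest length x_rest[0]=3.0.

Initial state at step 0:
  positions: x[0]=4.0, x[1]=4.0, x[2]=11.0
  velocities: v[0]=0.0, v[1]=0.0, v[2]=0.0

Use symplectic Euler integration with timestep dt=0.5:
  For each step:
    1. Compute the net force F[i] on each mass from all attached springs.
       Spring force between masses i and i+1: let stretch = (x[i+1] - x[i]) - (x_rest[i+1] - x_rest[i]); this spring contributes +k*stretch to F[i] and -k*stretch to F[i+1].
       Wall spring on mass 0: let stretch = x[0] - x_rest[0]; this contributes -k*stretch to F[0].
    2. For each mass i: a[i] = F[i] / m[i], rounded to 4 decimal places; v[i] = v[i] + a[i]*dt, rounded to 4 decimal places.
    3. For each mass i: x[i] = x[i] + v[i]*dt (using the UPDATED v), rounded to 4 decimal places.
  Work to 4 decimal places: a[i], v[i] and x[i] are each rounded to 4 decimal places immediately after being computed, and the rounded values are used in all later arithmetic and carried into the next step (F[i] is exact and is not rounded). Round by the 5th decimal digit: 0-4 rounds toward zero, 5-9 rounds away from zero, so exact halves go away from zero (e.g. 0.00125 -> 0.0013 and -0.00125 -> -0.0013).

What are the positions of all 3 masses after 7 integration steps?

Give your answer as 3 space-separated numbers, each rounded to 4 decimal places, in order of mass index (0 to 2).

Step 0: x=[4.0000 4.0000 11.0000] v=[0.0000 0.0000 0.0000]
Step 1: x=[3.0000 5.7500 10.0000] v=[-2.0000 3.5000 -2.0000]
Step 2: x=[1.9375 7.8750 8.6875] v=[-2.1250 4.2500 -2.6250]
Step 3: x=[1.8750 8.7188 7.9219] v=[-0.1250 1.6875 -1.5313]
Step 4: x=[3.0547 7.6524 8.1055] v=[2.3594 -2.1329 0.3672]
Step 5: x=[4.6202 5.5498 8.9259] v=[3.1309 -4.2052 1.6407]
Step 6: x=[5.2630 4.0588 9.6523] v=[1.2856 -2.9820 1.4527]
Step 7: x=[4.2890 4.2673 9.7303] v=[-1.9480 0.4169 0.1560]

Answer: 4.2890 4.2673 9.7303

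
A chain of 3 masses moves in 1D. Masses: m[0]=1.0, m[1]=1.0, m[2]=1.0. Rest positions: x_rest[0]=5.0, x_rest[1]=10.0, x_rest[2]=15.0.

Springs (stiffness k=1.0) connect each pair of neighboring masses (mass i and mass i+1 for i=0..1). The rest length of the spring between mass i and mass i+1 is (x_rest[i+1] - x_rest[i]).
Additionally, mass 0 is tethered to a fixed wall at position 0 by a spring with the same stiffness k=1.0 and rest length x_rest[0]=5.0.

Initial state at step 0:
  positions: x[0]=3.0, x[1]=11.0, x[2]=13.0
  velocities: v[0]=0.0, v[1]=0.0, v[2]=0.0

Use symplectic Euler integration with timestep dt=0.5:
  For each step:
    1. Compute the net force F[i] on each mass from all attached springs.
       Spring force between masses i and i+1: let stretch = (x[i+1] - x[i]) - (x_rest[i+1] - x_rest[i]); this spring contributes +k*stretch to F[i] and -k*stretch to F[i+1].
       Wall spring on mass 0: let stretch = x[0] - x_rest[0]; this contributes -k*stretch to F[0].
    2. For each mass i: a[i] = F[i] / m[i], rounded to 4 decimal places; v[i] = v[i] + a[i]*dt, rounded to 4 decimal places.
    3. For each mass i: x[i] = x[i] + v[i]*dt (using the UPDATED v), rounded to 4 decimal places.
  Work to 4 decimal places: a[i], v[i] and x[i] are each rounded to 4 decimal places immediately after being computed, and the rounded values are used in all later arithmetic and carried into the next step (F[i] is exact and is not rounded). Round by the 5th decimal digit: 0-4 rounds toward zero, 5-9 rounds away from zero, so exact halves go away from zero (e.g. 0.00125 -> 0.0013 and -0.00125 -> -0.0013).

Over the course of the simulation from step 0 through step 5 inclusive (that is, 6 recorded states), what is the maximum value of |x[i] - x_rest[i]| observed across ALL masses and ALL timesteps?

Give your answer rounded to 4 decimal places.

Step 0: x=[3.0000 11.0000 13.0000] v=[0.0000 0.0000 0.0000]
Step 1: x=[4.2500 9.5000 13.7500] v=[2.5000 -3.0000 1.5000]
Step 2: x=[5.7500 7.7500 14.6875] v=[3.0000 -3.5000 1.8750]
Step 3: x=[6.3125 7.2344 15.1407] v=[1.1250 -1.0313 0.9063]
Step 4: x=[5.5274 8.4649 14.8673] v=[-1.5703 2.4609 -0.5469]
Step 5: x=[4.0948 10.5616 14.2433] v=[-2.8653 4.1934 -1.2481]
Max displacement = 2.7656

Answer: 2.7656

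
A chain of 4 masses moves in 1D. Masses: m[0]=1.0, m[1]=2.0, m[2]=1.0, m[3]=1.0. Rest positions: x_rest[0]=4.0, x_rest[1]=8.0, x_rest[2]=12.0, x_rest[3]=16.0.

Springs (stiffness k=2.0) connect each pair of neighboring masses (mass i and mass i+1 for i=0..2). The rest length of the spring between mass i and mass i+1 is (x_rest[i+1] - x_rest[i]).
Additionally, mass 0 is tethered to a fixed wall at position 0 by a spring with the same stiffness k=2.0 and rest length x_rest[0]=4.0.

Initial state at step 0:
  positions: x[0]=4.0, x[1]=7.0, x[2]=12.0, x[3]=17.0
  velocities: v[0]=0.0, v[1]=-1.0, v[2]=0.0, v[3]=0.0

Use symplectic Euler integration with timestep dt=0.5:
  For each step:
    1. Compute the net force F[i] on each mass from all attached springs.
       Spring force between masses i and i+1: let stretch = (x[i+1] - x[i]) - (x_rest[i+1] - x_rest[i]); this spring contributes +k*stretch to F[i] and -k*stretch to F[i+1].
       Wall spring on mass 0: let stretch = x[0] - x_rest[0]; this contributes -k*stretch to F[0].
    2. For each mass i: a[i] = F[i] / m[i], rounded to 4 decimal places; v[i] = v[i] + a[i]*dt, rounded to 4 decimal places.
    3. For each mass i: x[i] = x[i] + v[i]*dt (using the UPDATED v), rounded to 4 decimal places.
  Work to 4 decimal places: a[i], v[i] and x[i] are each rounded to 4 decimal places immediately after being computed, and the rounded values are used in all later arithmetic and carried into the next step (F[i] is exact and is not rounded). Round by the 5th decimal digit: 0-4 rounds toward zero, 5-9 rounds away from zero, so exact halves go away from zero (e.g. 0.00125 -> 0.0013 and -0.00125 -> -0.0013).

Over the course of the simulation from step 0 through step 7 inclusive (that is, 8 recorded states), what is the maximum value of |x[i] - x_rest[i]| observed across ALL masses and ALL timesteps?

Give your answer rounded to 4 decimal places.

Answer: 1.9218

Derivation:
Step 0: x=[4.0000 7.0000 12.0000 17.0000] v=[0.0000 -1.0000 0.0000 0.0000]
Step 1: x=[3.5000 7.0000 12.0000 16.5000] v=[-1.0000 0.0000 0.0000 -1.0000]
Step 2: x=[3.0000 7.3750 11.7500 15.7500] v=[-1.0000 0.7500 -0.5000 -1.5000]
Step 3: x=[3.1875 7.7500 11.3125 15.0000] v=[0.3750 0.7500 -0.8750 -1.5000]
Step 4: x=[4.0625 7.8750 10.9375 14.4063] v=[1.7500 0.2500 -0.7500 -1.1875]
Step 5: x=[4.8125 7.8125 10.7657 14.0782] v=[1.5000 -0.1250 -0.3437 -0.6563]
Step 6: x=[4.6563 7.7383 10.7735 14.0938] v=[-0.3125 -0.1484 0.0156 0.0312]
Step 7: x=[3.7129 7.6524 10.9239 14.4493] v=[-1.8868 -0.1718 0.3007 0.7109]
Max displacement = 1.9218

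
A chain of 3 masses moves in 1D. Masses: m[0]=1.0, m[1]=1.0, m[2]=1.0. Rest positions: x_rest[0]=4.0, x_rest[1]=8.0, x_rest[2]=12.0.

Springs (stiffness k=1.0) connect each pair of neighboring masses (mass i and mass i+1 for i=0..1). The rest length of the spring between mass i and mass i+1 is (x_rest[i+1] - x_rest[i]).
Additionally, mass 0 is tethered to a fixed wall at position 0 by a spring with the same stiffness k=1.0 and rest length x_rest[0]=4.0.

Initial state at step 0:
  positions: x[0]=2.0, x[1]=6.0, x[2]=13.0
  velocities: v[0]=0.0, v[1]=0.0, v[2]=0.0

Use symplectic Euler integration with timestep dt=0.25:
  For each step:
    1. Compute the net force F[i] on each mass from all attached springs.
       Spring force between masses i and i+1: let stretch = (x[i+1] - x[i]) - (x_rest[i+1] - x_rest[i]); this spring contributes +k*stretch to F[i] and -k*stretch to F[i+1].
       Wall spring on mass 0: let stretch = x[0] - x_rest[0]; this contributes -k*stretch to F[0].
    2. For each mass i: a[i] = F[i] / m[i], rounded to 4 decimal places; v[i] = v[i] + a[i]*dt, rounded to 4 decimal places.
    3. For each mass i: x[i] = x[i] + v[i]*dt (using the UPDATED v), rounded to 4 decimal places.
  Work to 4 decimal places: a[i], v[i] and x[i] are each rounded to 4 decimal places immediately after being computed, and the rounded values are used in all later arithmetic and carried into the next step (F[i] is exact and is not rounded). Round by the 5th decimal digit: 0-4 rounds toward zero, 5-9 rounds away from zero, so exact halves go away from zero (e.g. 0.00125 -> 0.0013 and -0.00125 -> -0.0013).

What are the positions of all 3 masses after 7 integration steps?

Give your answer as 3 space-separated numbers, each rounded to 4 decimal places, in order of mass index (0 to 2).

Answer: 4.8177 8.6484 10.1119

Derivation:
Step 0: x=[2.0000 6.0000 13.0000] v=[0.0000 0.0000 0.0000]
Step 1: x=[2.1250 6.1875 12.8125] v=[0.5000 0.7500 -0.7500]
Step 2: x=[2.3711 6.5352 12.4609] v=[0.9844 1.3906 -1.4063]
Step 3: x=[2.7293 6.9930 11.9890] v=[1.4327 1.8310 -1.8877]
Step 4: x=[3.1834 7.4965 11.4548] v=[1.8163 2.0141 -2.1367]
Step 5: x=[3.7081 7.9779 10.9232] v=[2.0987 1.9254 -2.1263]
Step 6: x=[4.2679 8.3765 10.4576] v=[2.2391 1.5943 -1.8626]
Step 7: x=[4.8177 8.6484 10.1119] v=[2.1993 1.0874 -1.3829]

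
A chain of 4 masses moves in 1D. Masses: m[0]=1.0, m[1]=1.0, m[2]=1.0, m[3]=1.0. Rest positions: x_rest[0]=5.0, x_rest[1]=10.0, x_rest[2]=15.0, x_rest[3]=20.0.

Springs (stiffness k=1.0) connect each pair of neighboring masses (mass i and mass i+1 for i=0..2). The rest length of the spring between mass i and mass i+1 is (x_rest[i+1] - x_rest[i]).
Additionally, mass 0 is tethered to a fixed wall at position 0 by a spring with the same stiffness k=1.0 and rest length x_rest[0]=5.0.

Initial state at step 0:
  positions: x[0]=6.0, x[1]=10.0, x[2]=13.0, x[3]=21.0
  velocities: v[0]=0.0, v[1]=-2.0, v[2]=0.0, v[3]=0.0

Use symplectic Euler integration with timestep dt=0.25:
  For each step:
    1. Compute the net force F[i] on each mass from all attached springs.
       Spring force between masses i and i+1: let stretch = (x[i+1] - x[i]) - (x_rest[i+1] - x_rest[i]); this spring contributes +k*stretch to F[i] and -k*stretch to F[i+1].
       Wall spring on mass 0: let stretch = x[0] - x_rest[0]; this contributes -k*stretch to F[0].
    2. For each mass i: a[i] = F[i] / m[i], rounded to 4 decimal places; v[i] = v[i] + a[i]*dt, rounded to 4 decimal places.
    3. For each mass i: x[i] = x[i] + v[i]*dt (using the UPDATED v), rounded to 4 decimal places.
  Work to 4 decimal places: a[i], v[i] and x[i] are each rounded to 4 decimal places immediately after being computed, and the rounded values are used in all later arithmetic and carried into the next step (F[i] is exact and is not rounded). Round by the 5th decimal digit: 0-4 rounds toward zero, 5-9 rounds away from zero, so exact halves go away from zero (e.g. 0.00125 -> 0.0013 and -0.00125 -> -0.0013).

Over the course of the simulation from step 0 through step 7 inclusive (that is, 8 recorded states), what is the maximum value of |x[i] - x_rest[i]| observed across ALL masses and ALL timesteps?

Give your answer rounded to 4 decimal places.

Answer: 2.0669

Derivation:
Step 0: x=[6.0000 10.0000 13.0000 21.0000] v=[0.0000 -2.0000 0.0000 0.0000]
Step 1: x=[5.8750 9.4375 13.3125 20.8125] v=[-0.5000 -2.2500 1.2500 -0.7500]
Step 2: x=[5.6055 8.8945 13.8516 20.4688] v=[-1.0781 -2.1719 2.1563 -1.3750]
Step 3: x=[5.1912 8.4558 14.4944 20.0240] v=[-1.6572 -1.7549 2.5713 -1.7793]
Step 4: x=[4.6565 8.1905 15.1054 19.5461] v=[-2.1389 -1.0614 2.4441 -1.9117]
Step 5: x=[4.0516 8.1365 15.5618 19.1031] v=[-2.4195 -0.2162 1.8256 -1.7719]
Step 6: x=[3.4488 8.2912 15.7755 18.7513] v=[-2.4112 0.6189 0.8546 -1.4072]
Step 7: x=[2.9331 8.6111 15.7074 18.5260] v=[-2.0628 1.2794 -0.2725 -0.9012]
Max displacement = 2.0669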